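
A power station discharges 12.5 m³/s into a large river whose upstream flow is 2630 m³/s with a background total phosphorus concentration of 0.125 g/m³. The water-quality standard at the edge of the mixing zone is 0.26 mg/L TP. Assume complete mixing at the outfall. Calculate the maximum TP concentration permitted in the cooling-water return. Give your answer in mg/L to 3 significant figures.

28.7 mg/L

Mass balance: 0.26·2642 = 12.5·Cₑ + 2630·0.125.
Cₑ = (687.1 − 328.8) / 12.5 = 28.66 mg/L.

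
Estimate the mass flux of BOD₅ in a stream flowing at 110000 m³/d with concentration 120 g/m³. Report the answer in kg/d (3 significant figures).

110000 m³/d = 1.273 m³/s.
Mass flux = Q·C = 1.273 m³/s × 120 g/m³ = 152.8 g/s.
= 152.8 g/s × 86.4 = 1.32e+04 kg/d.

13200 kg/d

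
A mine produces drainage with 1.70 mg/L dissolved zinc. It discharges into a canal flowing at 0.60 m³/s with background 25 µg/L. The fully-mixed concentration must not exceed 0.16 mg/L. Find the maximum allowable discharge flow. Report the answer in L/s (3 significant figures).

25 µg/L = 0.025 mg/L.
Mass balance at complete mixing: C_std·(Q_w + Q_r) = Q_w·C_e + Q_r·C_b.
Rearranging, Q_w = Q_r·(C_std − C_b)/(C_e − C_std) = 0.60·(0.16 − 0.025) / (1.7 − 0.16) = 0.0526 m³/s.
= 52.6 L/s.

52.6 L/s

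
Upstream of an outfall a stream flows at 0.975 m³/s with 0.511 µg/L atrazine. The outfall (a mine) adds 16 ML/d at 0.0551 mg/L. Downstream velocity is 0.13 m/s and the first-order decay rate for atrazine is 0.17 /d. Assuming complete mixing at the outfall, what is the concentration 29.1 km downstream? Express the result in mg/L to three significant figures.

0.00594 mg/L

16 ML/d = 0.1852 m³/s.
0.511 µg/L = 0.000511 mg/L.
After complete mixing, C₀ = (0.1852·0.0551 + 0.975·0.000511) / 1.16 = 0.009224 mg/L.
Travel time t = 2.91e+04 m / 0.13 m/s = 2.238e+05 s = 2.591 d.
C = 0.009224·exp(−0.17·2.591) = 0.009224·0.6438 = 0.005938 mg/L.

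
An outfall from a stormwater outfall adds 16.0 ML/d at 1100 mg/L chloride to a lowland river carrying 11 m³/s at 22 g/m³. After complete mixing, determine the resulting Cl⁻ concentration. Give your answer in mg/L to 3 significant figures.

39.8 mg/L

16.0 ML/d = 0.1852 m³/s.
By mass balance at complete mixing, C = (0.1852·1100 + 11·22) / (0.1852 + 11) = 445.7/11.19 = 39.85 mg/L.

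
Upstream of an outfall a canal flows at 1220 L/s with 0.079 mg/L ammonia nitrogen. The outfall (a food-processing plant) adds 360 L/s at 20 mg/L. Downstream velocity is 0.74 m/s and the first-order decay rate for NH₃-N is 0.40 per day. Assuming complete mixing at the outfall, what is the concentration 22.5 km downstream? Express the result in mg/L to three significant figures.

4.01 mg/L

360 L/s = 0.36 m³/s.
1220 L/s = 1.22 m³/s.
After complete mixing, C₀ = (0.36·20 + 1.22·0.079) / 1.58 = 4.618 mg/L.
Travel time t = 2.25e+04 m / 0.74 m/s = 3.041e+04 s = 0.3519 d.
C = 4.618·exp(−0.40·0.3519) = 4.618·0.8687 = 4.012 mg/L.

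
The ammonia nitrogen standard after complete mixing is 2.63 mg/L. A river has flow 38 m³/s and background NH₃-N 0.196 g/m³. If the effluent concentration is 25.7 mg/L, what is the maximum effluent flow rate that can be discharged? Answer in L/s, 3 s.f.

4010 L/s

Mass balance at complete mixing: C_std·(Q_w + Q_r) = Q_w·C_e + Q_r·C_b.
Rearranging, Q_w = Q_r·(C_std − C_b)/(C_e − C_std) = 38·(2.63 − 0.196) / (25.7 − 2.63) = 4.009 m³/s.
= 4009 L/s.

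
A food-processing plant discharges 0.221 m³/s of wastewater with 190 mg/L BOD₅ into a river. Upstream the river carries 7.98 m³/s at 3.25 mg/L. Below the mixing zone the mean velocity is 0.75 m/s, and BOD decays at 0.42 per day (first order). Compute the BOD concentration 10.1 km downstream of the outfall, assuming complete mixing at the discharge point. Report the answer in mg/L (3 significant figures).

7.76 mg/L

After complete mixing, C₀ = (0.221·190 + 7.98·3.25) / 8.201 = 8.283 mg/L.
Travel time t = 1.01e+04 m / 0.75 m/s = 1.347e+04 s = 0.1559 d.
C = 8.283·exp(−0.42·0.1559) = 8.283·0.9366 = 7.758 mg/L.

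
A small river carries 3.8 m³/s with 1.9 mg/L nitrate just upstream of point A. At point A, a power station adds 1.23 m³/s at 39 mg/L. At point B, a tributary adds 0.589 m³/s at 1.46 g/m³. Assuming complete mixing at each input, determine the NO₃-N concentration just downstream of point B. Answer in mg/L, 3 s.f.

9.98 mg/L

After input A: C = (3.8·1.9 + 1.23·39) / 5.03 = 10.97 mg/L.
After input B: C = (5.03·10.97 + 0.589·1.46) / 5.619 = 9.975 mg/L.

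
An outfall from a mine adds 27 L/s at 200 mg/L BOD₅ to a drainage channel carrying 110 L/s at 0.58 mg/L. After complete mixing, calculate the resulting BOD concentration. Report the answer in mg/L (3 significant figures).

39.9 mg/L

27 L/s = 0.027 m³/s.
110 L/s = 0.11 m³/s.
By mass balance at complete mixing, C = (0.027·200 + 0.11·0.58) / (0.027 + 0.11) = 5.464/0.137 = 39.88 mg/L.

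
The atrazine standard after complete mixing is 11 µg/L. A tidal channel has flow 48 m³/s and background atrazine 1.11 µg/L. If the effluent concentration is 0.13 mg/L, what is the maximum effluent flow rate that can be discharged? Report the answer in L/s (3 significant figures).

3990 L/s

1.11 µg/L = 0.00111 mg/L.
11 µg/L = 0.011 mg/L.
Mass balance at complete mixing: C_std·(Q_w + Q_r) = Q_w·C_e + Q_r·C_b.
Rearranging, Q_w = Q_r·(C_std − C_b)/(C_e − C_std) = 48·(0.011 − 0.00111) / (0.13 − 0.011) = 3.989 m³/s.
= 3989 L/s.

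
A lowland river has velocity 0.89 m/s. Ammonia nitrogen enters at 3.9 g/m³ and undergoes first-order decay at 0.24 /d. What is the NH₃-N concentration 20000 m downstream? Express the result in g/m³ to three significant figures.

3.66 g/m³

Travel time t = 20000 m / 0.89 m/s = 2e+04/0.89 = 2.247e+04 s = 0.2601 d.
First-order decay: C = 3.9·exp(−0.24·0.2601) = 3.9·0.9395 = 3.664 g/m³.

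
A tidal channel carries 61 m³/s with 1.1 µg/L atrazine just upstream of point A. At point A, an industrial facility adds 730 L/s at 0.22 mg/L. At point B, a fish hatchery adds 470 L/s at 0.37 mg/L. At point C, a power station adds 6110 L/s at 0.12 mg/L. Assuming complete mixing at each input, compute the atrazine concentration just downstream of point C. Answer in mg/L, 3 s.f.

0.0166 mg/L

1.1 µg/L = 0.0011 mg/L.
730 L/s = 0.73 m³/s.
After input A: C = (61·0.0011 + 0.73·0.22) / 61.73 = 0.003689 mg/L.
470 L/s = 0.47 m³/s.
After input B: C = (61.73·0.003689 + 0.47·0.37) / 62.2 = 0.006457 mg/L.
6110 L/s = 6.11 m³/s.
After input C: C = (62.2·0.006457 + 6.11·0.12) / 68.31 = 0.01661 mg/L.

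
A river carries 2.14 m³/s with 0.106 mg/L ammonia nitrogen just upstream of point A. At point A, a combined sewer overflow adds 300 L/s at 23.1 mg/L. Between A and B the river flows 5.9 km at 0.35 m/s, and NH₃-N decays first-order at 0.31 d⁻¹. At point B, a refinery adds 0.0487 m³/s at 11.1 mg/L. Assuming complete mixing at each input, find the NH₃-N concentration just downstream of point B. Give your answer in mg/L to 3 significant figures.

2.92 mg/L

300 L/s = 0.3 m³/s.
After input A: C = (2.14·0.106 + 0.3·23.1) / 2.44 = 2.933 mg/L.
Over the 5.9 km reach to input B (t = 1.686e+04 s = 0.1951 d), decay gives C = 2.933·exp(−0.31·0.1951) = 2.761 mg/L.
After input B: C = (2.44·2.761 + 0.0487·11.1) / 2.489 = 2.924 mg/L.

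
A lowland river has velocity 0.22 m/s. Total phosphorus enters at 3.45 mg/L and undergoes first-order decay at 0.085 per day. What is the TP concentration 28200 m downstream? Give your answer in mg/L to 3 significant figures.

3.04 mg/L

Travel time t = 28200 m / 0.22 m/s = 2.82e+04/0.22 = 1.282e+05 s = 1.484 d.
First-order decay: C = 3.45·exp(−0.085·1.484) = 3.45·0.8815 = 3.041 mg/L.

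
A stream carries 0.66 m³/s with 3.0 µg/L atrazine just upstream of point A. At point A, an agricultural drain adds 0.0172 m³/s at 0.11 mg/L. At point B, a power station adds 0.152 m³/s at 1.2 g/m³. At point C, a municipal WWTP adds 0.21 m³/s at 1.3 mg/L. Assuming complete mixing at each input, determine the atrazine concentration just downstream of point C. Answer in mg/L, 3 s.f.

3.0 µg/L = 0.003 mg/L.
After input A: C = (0.66·0.003 + 0.0172·0.11) / 0.6772 = 0.005718 mg/L.
After input B: C = (0.6772·0.005718 + 0.152·1.2) / 0.8292 = 0.2246 mg/L.
After input C: C = (0.8292·0.2246 + 0.21·1.3) / 1.039 = 0.4419 mg/L.

0.442 mg/L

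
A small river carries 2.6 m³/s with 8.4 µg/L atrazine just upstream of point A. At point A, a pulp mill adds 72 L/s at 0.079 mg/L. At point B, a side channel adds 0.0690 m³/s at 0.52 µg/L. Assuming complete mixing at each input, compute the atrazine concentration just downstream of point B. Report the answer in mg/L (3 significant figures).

0.0101 mg/L

8.4 µg/L = 0.0084 mg/L.
72 L/s = 0.072 m³/s.
After input A: C = (2.6·0.0084 + 0.072·0.079) / 2.672 = 0.0103 mg/L.
0.52 µg/L = 0.00052 mg/L.
After input B: C = (2.672·0.0103 + 0.069·0.00052) / 2.741 = 0.01006 mg/L.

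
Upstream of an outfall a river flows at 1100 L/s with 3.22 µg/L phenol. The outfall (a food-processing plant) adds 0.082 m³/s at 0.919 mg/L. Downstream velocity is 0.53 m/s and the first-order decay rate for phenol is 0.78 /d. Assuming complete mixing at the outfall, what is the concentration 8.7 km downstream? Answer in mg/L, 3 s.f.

1100 L/s = 1.1 m³/s.
3.22 µg/L = 0.00322 mg/L.
After complete mixing, C₀ = (0.082·0.919 + 1.1·0.00322) / 1.182 = 0.06675 mg/L.
Travel time t = 8700 m / 0.53 m/s = 1.642e+04 s = 0.19 d.
C = 0.06675·exp(−0.78·0.19) = 0.06675·0.8623 = 0.05756 mg/L.

0.0576 mg/L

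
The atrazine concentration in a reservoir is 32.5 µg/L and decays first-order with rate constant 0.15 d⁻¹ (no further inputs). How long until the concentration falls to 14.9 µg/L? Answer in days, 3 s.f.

5.20 d

t = ln(C₀/C)/k = ln(32.5/14.9)/0.15 = 0.7799/0.15 = 5.199 d.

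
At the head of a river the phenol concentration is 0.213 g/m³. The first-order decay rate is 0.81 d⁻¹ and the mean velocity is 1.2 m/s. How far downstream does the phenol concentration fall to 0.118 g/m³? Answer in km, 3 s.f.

75.6 km

From C = C₀·e^(−kt), t = ln(C₀/C)/k = ln(0.213/0.118)/0.81 = 0.5906/0.81 = 0.7291 d.
Distance = v·t = 1.2 m/s × 6.3e+04 s = 7.56e+04 m = 75.6 km.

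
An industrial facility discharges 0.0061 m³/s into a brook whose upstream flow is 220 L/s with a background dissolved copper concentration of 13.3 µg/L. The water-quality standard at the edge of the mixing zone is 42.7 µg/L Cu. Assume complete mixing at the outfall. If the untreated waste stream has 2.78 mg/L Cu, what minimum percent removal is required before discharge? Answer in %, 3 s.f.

220 L/s = 0.22 m³/s.
13.3 µg/L = 0.0133 mg/L.
42.7 µg/L = 0.0427 mg/L.
Mass balance: 0.0427·0.2261 = 0.0061·Cₑ + 0.22·0.0133.
Cₑ = (0.009654 − 0.002926) / 0.0061 = 1.103 mg/L.
Required removal = 1 − 1.103/2.78 = 60.32 %.

60.3 %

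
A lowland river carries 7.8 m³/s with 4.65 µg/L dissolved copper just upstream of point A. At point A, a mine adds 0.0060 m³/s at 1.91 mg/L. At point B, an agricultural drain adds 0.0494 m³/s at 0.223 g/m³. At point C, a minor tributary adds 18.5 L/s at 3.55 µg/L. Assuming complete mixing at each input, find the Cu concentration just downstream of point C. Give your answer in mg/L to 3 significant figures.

4.65 µg/L = 0.00465 mg/L.
After input A: C = (7.8·0.00465 + 0.006·1.91) / 7.806 = 0.006115 mg/L.
After input B: C = (7.806·0.006115 + 0.0494·0.223) / 7.855 = 0.007478 mg/L.
18.5 L/s = 0.0185 m³/s.
3.55 µg/L = 0.00355 mg/L.
After input C: C = (7.855·0.007478 + 0.0185·0.00355) / 7.874 = 0.007469 mg/L.

0.00747 mg/L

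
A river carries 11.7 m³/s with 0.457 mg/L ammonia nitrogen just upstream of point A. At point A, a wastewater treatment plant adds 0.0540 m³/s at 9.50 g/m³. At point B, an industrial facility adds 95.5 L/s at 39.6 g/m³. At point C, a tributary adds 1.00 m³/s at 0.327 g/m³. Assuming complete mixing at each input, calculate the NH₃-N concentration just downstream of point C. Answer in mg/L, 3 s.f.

0.776 mg/L

After input A: C = (11.7·0.457 + 0.054·9.5) / 11.75 = 0.4985 mg/L.
95.5 L/s = 0.0955 m³/s.
After input B: C = (11.75·0.4985 + 0.0955·39.6) / 11.85 = 0.8137 mg/L.
After input C: C = (11.85·0.8137 + 1·0.327) / 12.85 = 0.7758 mg/L.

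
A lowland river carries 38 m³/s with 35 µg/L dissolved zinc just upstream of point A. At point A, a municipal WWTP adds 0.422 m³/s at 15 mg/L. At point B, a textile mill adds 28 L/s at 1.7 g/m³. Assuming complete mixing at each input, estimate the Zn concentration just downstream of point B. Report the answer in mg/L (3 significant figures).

0.200 mg/L

35 µg/L = 0.035 mg/L.
After input A: C = (38·0.035 + 0.422·15) / 38.42 = 0.1994 mg/L.
28 L/s = 0.028 m³/s.
After input B: C = (38.42·0.1994 + 0.028·1.7) / 38.45 = 0.2005 mg/L.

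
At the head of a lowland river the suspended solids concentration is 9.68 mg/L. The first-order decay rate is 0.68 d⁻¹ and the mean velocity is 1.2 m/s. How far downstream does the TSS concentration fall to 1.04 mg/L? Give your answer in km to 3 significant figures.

340 km

From C = C₀·e^(−kt), t = ln(C₀/C)/k = ln(9.68/1.04)/0.68 = 2.231/0.68 = 3.281 d.
Distance = v·t = 1.2 m/s × 2.834e+05 s = 3.401e+05 m = 340.1 km.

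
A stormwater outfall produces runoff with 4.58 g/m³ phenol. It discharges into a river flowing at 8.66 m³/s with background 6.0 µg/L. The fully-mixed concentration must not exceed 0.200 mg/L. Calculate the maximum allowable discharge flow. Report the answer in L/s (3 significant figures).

6.0 µg/L = 0.006 mg/L.
Mass balance at complete mixing: C_std·(Q_w + Q_r) = Q_w·C_e + Q_r·C_b.
Rearranging, Q_w = Q_r·(C_std − C_b)/(C_e − C_std) = 8.66·(0.2 − 0.006) / (4.58 − 0.2) = 0.3836 m³/s.
= 383.6 L/s.

384 L/s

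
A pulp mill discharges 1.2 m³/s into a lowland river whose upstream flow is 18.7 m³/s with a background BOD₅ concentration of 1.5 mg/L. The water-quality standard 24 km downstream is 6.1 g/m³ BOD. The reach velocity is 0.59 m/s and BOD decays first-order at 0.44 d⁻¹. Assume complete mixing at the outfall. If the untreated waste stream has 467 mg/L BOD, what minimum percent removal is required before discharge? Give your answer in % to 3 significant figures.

Travel time to the compliance point: t = 2.4e+04/0.59 = 4.068e+04 s = 0.4708 d; decay factor exp(−0.44·0.4708) = 0.8129.
So the concentration just after mixing may be at most 6.1/0.8129 = 7.504 mg/L.
Mass balance: 7.504·19.9 = 1.2·Cₑ + 18.7·1.5.
Cₑ = (149.3 − 28.05) / 1.2 = 101.1 mg/L.
Required removal = 1 − 101.1/467 = 78.36 %.

78.4 %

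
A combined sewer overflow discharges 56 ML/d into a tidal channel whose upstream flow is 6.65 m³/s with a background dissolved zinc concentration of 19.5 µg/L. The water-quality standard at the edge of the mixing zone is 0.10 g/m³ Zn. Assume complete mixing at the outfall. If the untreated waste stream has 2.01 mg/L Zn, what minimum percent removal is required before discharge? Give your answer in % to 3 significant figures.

56 ML/d = 0.6481 m³/s.
19.5 µg/L = 0.0195 mg/L.
Mass balance: 0.1·7.298 = 0.6481·Cₑ + 6.65·0.0195.
Cₑ = (0.7298 − 0.1297) / 0.6481 = 0.9259 mg/L.
Required removal = 1 − 0.9259/2.01 = 53.93 %.

53.9 %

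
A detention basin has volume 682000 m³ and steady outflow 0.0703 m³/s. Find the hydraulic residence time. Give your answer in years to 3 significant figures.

Q = 0.0703 m³/s × 3.156e+07 s/yr = 2.218e+06 m³/yr.
Hydraulic residence time τ = V/Q = 682000/2.218e+06 = 0.3074 yr.

0.307 yr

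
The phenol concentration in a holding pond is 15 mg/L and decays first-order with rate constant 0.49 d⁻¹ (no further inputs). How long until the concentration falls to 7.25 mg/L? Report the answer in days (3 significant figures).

t = ln(C₀/C)/k = ln(15/7.25)/0.49 = 0.727/0.49 = 1.484 d.

1.48 d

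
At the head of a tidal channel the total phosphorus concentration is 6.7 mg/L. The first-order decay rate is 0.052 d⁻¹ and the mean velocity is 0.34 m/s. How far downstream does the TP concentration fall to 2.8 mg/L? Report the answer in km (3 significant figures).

493 km

From C = C₀·e^(−kt), t = ln(C₀/C)/k = ln(6.7/2.8)/0.052 = 0.8725/0.052 = 16.78 d.
Distance = v·t = 0.34 m/s × 1.45e+06 s = 4.929e+05 m = 492.9 km.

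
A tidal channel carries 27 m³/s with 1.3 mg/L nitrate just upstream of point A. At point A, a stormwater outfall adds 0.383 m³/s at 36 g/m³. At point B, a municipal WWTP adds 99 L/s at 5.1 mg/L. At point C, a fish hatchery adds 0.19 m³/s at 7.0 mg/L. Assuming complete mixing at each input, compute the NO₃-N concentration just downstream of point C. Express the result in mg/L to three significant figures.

1.83 mg/L

After input A: C = (27·1.3 + 0.383·36) / 27.38 = 1.785 mg/L.
99 L/s = 0.099 m³/s.
After input B: C = (27.38·1.785 + 0.099·5.1) / 27.48 = 1.797 mg/L.
After input C: C = (27.48·1.797 + 0.19·7) / 27.67 = 1.833 mg/L.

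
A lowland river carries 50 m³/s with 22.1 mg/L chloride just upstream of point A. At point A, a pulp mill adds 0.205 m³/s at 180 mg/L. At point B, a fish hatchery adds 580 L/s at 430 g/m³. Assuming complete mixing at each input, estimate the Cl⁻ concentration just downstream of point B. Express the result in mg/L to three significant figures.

After input A: C = (50·22.1 + 0.205·180) / 50.2 = 22.74 mg/L.
580 L/s = 0.58 m³/s.
After input B: C = (50.2·22.74 + 0.58·430) / 50.78 = 27.4 mg/L.

27.4 mg/L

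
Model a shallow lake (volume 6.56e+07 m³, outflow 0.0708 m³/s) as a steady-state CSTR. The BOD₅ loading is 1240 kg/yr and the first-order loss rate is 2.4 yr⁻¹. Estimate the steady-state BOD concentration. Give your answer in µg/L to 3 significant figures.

7.77 µg/L

Outflow Q = 0.0708 m³/s × 3.156e+07 s/yr = 2.234e+06 m³/yr.
Steady-state CSTR mass balance: W = Q·C + k·V·C, so C = W/(Q + kV).
Q + kV = 2.234e+06 + 2.4·6.56e+07 = 1.597e+08 m³/yr.
C = 1240/1.597e+08 = 7.766e-06 kg/m³ = 0.007766 mg/L = 7.766 µg/L.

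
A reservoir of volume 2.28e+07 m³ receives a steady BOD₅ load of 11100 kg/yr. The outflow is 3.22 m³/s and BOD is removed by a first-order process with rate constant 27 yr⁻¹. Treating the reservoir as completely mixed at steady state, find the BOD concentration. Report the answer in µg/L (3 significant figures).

Outflow Q = 3.22 m³/s × 3.156e+07 s/yr = 1.016e+08 m³/yr.
Steady-state CSTR mass balance: W = Q·C + k·V·C, so C = W/(Q + kV).
Q + kV = 1.016e+08 + 27·2.28e+07 = 7.172e+08 m³/yr.
C = 11100/7.172e+08 = 1.548e-05 kg/m³ = 0.01548 mg/L = 15.48 µg/L.

15.5 µg/L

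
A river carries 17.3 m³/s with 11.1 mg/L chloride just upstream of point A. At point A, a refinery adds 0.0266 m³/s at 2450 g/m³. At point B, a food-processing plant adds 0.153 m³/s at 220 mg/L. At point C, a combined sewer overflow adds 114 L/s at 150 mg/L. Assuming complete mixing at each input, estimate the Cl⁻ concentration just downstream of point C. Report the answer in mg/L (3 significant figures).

After input A: C = (17.3·11.1 + 0.0266·2450) / 17.33 = 14.84 mg/L.
After input B: C = (17.33·14.84 + 0.153·220) / 17.48 = 16.64 mg/L.
114 L/s = 0.114 m³/s.
After input C: C = (17.48·16.64 + 0.114·150) / 17.59 = 17.5 mg/L.

17.5 mg/L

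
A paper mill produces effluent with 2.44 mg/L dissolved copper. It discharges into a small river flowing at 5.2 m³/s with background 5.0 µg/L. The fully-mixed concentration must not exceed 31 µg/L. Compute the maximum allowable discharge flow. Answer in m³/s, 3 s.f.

0.0561 m³/s

5.0 µg/L = 0.005 mg/L.
31 µg/L = 0.031 mg/L.
Mass balance at complete mixing: C_std·(Q_w + Q_r) = Q_w·C_e + Q_r·C_b.
Rearranging, Q_w = Q_r·(C_std − C_b)/(C_e − C_std) = 5.2·(0.031 − 0.005) / (2.44 − 0.031) = 0.05612 m³/s.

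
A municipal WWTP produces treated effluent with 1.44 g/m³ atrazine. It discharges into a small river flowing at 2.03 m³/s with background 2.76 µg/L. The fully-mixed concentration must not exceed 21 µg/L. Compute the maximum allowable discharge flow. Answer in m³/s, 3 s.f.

2.76 µg/L = 0.00276 mg/L.
21 µg/L = 0.021 mg/L.
Mass balance at complete mixing: C_std·(Q_w + Q_r) = Q_w·C_e + Q_r·C_b.
Rearranging, Q_w = Q_r·(C_std − C_b)/(C_e − C_std) = 2.03·(0.021 − 0.00276) / (1.44 − 0.021) = 0.02609 m³/s.

0.0261 m³/s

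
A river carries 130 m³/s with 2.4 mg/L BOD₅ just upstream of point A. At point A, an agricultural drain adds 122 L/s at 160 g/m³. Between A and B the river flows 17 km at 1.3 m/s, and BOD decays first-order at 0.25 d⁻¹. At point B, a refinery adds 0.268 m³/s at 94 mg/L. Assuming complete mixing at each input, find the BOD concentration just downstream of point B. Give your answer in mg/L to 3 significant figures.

2.64 mg/L

122 L/s = 0.122 m³/s.
After input A: C = (130·2.4 + 0.122·160) / 130.1 = 2.548 mg/L.
Over the 17 km reach to input B (t = 1.308e+04 s = 0.1514 d), decay gives C = 2.548·exp(−0.25·0.1514) = 2.453 mg/L.
After input B: C = (130.1·2.453 + 0.268·94) / 130.4 = 2.641 mg/L.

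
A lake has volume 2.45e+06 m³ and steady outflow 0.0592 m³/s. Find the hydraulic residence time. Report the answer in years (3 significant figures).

Q = 0.0592 m³/s × 3.156e+07 s/yr = 1.868e+06 m³/yr.
Hydraulic residence time τ = V/Q = 2.45e+06/1.868e+06 = 1.311 yr.

1.31 yr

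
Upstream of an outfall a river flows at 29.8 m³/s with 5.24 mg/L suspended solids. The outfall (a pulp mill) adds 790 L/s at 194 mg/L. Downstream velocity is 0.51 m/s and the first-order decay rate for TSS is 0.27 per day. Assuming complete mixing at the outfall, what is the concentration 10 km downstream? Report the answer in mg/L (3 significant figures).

790 L/s = 0.79 m³/s.
After complete mixing, C₀ = (0.79·194 + 29.8·5.24) / 30.59 = 10.11 mg/L.
Travel time t = 1e+04 m / 0.51 m/s = 1.961e+04 s = 0.2269 d.
C = 10.11·exp(−0.27·0.2269) = 10.11·0.9406 = 9.514 mg/L.

9.51 mg/L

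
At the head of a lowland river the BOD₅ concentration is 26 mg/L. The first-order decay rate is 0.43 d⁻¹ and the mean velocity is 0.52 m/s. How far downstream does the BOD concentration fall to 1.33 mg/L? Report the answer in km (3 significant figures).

311 km

From C = C₀·e^(−kt), t = ln(C₀/C)/k = ln(26/1.33)/0.43 = 2.973/0.43 = 6.914 d.
Distance = v·t = 0.52 m/s × 5.973e+05 s = 3.106e+05 m = 310.6 km.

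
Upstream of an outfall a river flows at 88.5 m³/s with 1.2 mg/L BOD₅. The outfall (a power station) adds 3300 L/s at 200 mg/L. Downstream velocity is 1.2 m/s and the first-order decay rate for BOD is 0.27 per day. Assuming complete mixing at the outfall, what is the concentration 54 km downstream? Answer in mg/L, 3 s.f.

7.25 mg/L

3300 L/s = 3.3 m³/s.
After complete mixing, C₀ = (3.3·200 + 88.5·1.2) / 91.8 = 8.346 mg/L.
Travel time t = 5.4e+04 m / 1.2 m/s = 4.5e+04 s = 0.5208 d.
C = 8.346·exp(−0.27·0.5208) = 8.346·0.8688 = 7.251 mg/L.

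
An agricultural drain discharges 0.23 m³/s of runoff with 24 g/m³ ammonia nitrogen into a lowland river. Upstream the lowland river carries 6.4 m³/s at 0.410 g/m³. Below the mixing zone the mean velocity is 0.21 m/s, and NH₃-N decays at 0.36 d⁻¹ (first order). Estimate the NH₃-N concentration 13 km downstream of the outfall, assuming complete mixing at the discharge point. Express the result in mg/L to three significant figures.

0.949 mg/L

After complete mixing, C₀ = (0.23·24 + 6.4·0.41) / 6.63 = 1.228 mg/L.
Travel time t = 1.3e+04 m / 0.21 m/s = 6.19e+04 s = 0.7165 d.
C = 1.228·exp(−0.36·0.7165) = 1.228·0.7726 = 0.9491 mg/L.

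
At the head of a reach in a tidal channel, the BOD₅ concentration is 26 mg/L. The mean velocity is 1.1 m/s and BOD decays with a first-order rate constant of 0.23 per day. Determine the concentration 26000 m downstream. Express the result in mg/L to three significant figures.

Travel time t = 26000 m / 1.1 m/s = 2.6e+04/1.1 = 2.364e+04 s = 0.2736 d.
First-order decay: C = 26·exp(−0.23·0.2736) = 26·0.939 = 24.41 mg/L.

24.4 mg/L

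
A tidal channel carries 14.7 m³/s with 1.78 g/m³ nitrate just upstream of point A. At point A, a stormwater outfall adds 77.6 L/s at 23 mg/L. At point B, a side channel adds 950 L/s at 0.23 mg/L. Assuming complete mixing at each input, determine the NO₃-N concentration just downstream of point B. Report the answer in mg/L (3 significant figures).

1.79 mg/L

77.6 L/s = 0.0776 m³/s.
After input A: C = (14.7·1.78 + 0.0776·23) / 14.78 = 1.891 mg/L.
950 L/s = 0.95 m³/s.
After input B: C = (14.78·1.891 + 0.95·0.23) / 15.73 = 1.791 mg/L.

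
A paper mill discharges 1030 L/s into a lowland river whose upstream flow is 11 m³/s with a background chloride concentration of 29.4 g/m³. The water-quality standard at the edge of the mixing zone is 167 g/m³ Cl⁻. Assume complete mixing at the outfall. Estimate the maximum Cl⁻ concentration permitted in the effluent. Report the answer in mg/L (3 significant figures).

1640 mg/L

1030 L/s = 1.03 m³/s.
Mass balance: 167·12.03 = 1.03·Cₑ + 11·29.4.
Cₑ = (2009 − 323.4) / 1.03 = 1637 mg/L.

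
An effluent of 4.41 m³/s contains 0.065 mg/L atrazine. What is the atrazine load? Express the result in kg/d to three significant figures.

24.8 kg/d

Mass flux = Q·C = 4.41 m³/s × 0.065 g/m³ = 0.2867 g/s.
= 0.2867 g/s × 86.4 = 24.77 kg/d.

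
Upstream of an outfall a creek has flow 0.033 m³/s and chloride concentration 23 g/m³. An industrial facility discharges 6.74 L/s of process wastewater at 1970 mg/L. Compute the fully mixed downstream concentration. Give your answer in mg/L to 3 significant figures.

353 mg/L

6.74 L/s = 0.00674 m³/s.
By mass balance at complete mixing, C = (0.00674·1970 + 0.033·23) / (0.00674 + 0.033) = 14.04/0.03974 = 353.2 mg/L.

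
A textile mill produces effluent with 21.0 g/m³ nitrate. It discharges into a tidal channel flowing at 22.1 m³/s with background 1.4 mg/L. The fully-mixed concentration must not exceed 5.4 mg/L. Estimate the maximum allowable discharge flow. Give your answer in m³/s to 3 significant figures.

Mass balance at complete mixing: C_std·(Q_w + Q_r) = Q_w·C_e + Q_r·C_b.
Rearranging, Q_w = Q_r·(C_std − C_b)/(C_e − C_std) = 22.1·(5.4 − 1.4) / (21 − 5.4) = 5.667 m³/s.

5.67 m³/s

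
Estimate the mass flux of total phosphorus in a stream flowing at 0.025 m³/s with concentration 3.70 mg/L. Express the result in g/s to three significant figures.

Mass flux = Q·C = 0.025 m³/s × 3.7 g/m³ = 0.0925 g/s.

0.0925 g/s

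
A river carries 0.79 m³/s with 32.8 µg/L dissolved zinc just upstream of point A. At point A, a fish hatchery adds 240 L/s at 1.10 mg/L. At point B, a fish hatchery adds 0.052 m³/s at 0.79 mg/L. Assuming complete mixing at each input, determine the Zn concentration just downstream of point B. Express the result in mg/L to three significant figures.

0.306 mg/L

32.8 µg/L = 0.0328 mg/L.
240 L/s = 0.24 m³/s.
After input A: C = (0.79·0.0328 + 0.24·1.1) / 1.03 = 0.2815 mg/L.
After input B: C = (1.03·0.2815 + 0.052·0.79) / 1.082 = 0.3059 mg/L.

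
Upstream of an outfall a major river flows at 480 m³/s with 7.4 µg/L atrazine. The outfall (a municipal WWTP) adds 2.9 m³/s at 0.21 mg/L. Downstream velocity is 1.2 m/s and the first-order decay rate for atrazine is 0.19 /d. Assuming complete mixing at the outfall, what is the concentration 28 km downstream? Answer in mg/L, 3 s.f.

7.4 µg/L = 0.0074 mg/L.
After complete mixing, C₀ = (2.9·0.21 + 480·0.0074) / 482.9 = 0.008617 mg/L.
Travel time t = 2.8e+04 m / 1.2 m/s = 2.333e+04 s = 0.2701 d.
C = 0.008617·exp(−0.19·0.2701) = 0.008617·0.95 = 0.008186 mg/L.

0.00819 mg/L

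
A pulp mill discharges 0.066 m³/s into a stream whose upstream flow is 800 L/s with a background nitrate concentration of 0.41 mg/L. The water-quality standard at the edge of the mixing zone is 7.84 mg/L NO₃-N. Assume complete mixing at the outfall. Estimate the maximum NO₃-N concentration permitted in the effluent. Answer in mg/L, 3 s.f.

800 L/s = 0.8 m³/s.
Mass balance: 7.84·0.866 = 0.066·Cₑ + 0.8·0.41.
Cₑ = (6.789 − 0.328) / 0.066 = 97.9 mg/L.

97.9 mg/L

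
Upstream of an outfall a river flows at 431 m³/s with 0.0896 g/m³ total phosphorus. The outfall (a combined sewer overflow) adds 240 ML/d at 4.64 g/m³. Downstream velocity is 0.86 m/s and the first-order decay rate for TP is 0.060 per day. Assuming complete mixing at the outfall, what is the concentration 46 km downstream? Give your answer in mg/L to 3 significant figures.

0.114 mg/L

240 ML/d = 2.778 m³/s.
After complete mixing, C₀ = (2.778·4.64 + 431·0.0896) / 433.8 = 0.1187 mg/L.
Travel time t = 4.6e+04 m / 0.86 m/s = 5.349e+04 s = 0.6191 d.
C = 0.1187·exp(−0.060·0.6191) = 0.1187·0.9635 = 0.1144 mg/L.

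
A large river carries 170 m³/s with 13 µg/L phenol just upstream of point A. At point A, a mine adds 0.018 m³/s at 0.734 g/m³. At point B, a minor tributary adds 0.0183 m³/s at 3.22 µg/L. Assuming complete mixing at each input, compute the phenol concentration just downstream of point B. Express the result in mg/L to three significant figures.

13 µg/L = 0.013 mg/L.
After input A: C = (170·0.013 + 0.018·0.734) / 170 = 0.01308 mg/L.
3.22 µg/L = 0.00322 mg/L.
After input B: C = (170·0.01308 + 0.0183·0.00322) / 170 = 0.01308 mg/L.

0.0131 mg/L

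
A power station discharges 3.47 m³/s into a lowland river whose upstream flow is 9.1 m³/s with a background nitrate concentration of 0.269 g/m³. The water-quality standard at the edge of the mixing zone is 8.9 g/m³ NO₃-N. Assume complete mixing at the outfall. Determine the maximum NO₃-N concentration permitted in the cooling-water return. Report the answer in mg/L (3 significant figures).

Mass balance: 8.9·12.57 = 3.47·Cₑ + 9.1·0.269.
Cₑ = (111.9 − 2.448) / 3.47 = 31.53 mg/L.

31.5 mg/L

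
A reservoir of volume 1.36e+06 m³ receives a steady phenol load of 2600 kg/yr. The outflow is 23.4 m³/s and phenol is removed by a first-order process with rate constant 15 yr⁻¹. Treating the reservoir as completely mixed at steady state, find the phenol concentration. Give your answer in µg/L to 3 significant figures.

3.43 µg/L

Outflow Q = 23.4 m³/s × 3.156e+07 s/yr = 7.384e+08 m³/yr.
Steady-state CSTR mass balance: W = Q·C + k·V·C, so C = W/(Q + kV).
Q + kV = 7.384e+08 + 15·1.36e+06 = 7.588e+08 m³/yr.
C = 2600/7.588e+08 = 3.426e-06 kg/m³ = 0.003426 mg/L = 3.426 µg/L.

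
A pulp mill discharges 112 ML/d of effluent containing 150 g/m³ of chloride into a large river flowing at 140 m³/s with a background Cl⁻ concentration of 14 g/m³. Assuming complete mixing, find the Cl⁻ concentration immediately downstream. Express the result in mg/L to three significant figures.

112 ML/d = 1.296 m³/s.
Flow-weighted mixing gives C = (1.296·150 + 140·14) / (1.296 + 140) = 2154/141.3 = 15.25 mg/L.

15.2 mg/L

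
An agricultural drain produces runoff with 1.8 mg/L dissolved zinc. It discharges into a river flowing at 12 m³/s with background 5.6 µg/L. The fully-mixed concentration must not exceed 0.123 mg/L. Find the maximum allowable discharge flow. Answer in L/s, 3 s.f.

840 L/s

5.6 µg/L = 0.0056 mg/L.
Mass balance at complete mixing: C_std·(Q_w + Q_r) = Q_w·C_e + Q_r·C_b.
Rearranging, Q_w = Q_r·(C_std − C_b)/(C_e − C_std) = 12·(0.123 − 0.0056) / (1.8 − 0.123) = 0.8401 m³/s.
= 840.1 L/s.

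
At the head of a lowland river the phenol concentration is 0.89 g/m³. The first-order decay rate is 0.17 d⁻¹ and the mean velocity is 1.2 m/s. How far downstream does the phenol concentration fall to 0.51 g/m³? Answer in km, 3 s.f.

From C = C₀·e^(−kt), t = ln(C₀/C)/k = ln(0.89/0.51)/0.17 = 0.5568/0.17 = 3.275 d.
Distance = v·t = 1.2 m/s × 2.83e+05 s = 3.396e+05 m = 339.6 km.

340 km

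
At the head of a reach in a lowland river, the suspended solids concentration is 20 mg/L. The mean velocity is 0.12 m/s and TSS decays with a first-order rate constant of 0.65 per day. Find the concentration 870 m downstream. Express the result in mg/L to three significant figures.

Travel time t = 870 m / 0.12 m/s = 870/0.12 = 7250 s = 0.08391 d.
First-order decay: C = 20·exp(−0.65·0.08391) = 20·0.9469 = 18.94 mg/L.

18.9 mg/L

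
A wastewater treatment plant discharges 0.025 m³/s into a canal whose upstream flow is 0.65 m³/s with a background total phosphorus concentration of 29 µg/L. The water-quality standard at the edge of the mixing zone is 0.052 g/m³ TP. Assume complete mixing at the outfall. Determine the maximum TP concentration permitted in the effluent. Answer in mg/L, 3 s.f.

0.650 mg/L

29 µg/L = 0.029 mg/L.
Mass balance: 0.052·0.675 = 0.025·Cₑ + 0.65·0.029.
Cₑ = (0.0351 − 0.01885) / 0.025 = 0.65 mg/L.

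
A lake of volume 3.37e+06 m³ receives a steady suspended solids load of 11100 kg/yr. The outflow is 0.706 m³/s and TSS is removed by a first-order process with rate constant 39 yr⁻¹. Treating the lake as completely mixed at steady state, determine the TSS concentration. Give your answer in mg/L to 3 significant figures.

Outflow Q = 0.706 m³/s × 3.156e+07 s/yr = 2.228e+07 m³/yr.
Steady-state CSTR mass balance: W = Q·C + k·V·C, so C = W/(Q + kV).
Q + kV = 2.228e+07 + 39·3.37e+06 = 1.537e+08 m³/yr.
C = 11100/1.537e+08 = 7.221e-05 kg/m³ = 0.07221 mg/L.

0.0722 mg/L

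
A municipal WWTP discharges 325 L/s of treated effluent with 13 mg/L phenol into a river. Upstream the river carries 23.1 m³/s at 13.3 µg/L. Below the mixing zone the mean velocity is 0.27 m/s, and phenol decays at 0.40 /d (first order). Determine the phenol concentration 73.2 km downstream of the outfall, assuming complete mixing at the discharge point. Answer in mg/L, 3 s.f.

0.0551 mg/L

325 L/s = 0.325 m³/s.
13.3 µg/L = 0.0133 mg/L.
After complete mixing, C₀ = (0.325·13 + 23.1·0.0133) / 23.43 = 0.1935 mg/L.
Travel time t = 7.32e+04 m / 0.27 m/s = 2.711e+05 s = 3.138 d.
C = 0.1935·exp(−0.40·3.138) = 0.1935·0.285 = 0.05515 mg/L.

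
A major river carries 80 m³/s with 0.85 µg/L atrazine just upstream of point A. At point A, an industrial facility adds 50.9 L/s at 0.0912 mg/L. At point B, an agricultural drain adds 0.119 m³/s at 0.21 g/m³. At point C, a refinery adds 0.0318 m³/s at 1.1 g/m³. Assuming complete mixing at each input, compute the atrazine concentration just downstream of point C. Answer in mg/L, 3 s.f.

0.85 µg/L = 0.00085 mg/L.
50.9 L/s = 0.0509 m³/s.
After input A: C = (80·0.00085 + 0.0509·0.0912) / 80.05 = 0.0009074 mg/L.
After input B: C = (80.05·0.0009074 + 0.119·0.21) / 80.17 = 0.001218 mg/L.
After input C: C = (80.17·0.001218 + 0.0318·1.1) / 80.2 = 0.001653 mg/L.

0.00165 mg/L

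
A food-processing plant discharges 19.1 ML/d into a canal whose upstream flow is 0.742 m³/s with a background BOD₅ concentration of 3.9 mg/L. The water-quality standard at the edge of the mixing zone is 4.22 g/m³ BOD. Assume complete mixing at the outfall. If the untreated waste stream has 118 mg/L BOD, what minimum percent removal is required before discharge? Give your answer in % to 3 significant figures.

95.5 %

19.1 ML/d = 0.2211 m³/s.
Mass balance: 4.22·0.9631 = 0.2211·Cₑ + 0.742·3.9.
Cₑ = (4.064 − 2.894) / 0.2211 = 5.294 mg/L.
Required removal = 1 − 5.294/118 = 95.51 %.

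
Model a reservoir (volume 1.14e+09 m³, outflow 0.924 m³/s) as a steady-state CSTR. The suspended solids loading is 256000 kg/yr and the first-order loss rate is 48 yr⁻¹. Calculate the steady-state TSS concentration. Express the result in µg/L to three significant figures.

4.68 µg/L

Outflow Q = 0.924 m³/s × 3.156e+07 s/yr = 2.916e+07 m³/yr.
Steady-state CSTR mass balance: W = Q·C + k·V·C, so C = W/(Q + kV).
Q + kV = 2.916e+07 + 48·1.14e+09 = 5.475e+10 m³/yr.
C = 256000/5.475e+10 = 4.676e-06 kg/m³ = 0.004676 mg/L = 4.676 µg/L.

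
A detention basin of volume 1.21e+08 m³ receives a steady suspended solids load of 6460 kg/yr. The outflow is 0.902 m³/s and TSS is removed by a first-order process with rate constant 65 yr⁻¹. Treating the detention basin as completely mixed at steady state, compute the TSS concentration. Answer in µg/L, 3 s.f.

Outflow Q = 0.902 m³/s × 3.156e+07 s/yr = 2.846e+07 m³/yr.
Steady-state CSTR mass balance: W = Q·C + k·V·C, so C = W/(Q + kV).
Q + kV = 2.846e+07 + 65·1.21e+08 = 7.893e+09 m³/yr.
C = 6460/7.893e+09 = 8.184e-07 kg/m³ = 0.0008184 mg/L = 0.8184 µg/L.

0.818 µg/L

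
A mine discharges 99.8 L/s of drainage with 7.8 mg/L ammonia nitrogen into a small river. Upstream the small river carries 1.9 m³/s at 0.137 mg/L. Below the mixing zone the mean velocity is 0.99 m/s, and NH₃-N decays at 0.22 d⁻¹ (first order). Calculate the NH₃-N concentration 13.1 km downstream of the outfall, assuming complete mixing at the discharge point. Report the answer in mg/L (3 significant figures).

0.502 mg/L

99.8 L/s = 0.0998 m³/s.
After complete mixing, C₀ = (0.0998·7.8 + 1.9·0.137) / 2 = 0.5194 mg/L.
Travel time t = 1.31e+04 m / 0.99 m/s = 1.323e+04 s = 0.1532 d.
C = 0.5194·exp(−0.22·0.1532) = 0.5194·0.9669 = 0.5022 mg/L.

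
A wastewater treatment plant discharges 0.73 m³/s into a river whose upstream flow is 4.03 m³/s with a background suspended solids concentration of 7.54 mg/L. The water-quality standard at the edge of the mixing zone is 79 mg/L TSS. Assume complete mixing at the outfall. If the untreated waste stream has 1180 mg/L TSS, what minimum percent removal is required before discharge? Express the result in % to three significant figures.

59.9 %

Mass balance: 79·4.76 = 0.73·Cₑ + 4.03·7.54.
Cₑ = (376 − 30.39) / 0.73 = 473.5 mg/L.
Required removal = 1 − 473.5/1180 = 59.87 %.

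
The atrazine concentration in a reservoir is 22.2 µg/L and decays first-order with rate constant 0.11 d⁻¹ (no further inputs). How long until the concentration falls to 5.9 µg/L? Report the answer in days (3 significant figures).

12.0 d

t = ln(C₀/C)/k = ln(22.2/5.9)/0.11 = 1.325/0.11 = 12.05 d.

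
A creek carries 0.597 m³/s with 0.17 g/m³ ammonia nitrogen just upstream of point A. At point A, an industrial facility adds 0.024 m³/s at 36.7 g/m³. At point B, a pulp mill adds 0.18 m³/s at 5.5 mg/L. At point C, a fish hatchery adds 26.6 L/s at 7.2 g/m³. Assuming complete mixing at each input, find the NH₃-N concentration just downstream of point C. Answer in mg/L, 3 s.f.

2.61 mg/L

After input A: C = (0.597·0.17 + 0.024·36.7) / 0.621 = 1.582 mg/L.
After input B: C = (0.621·1.582 + 0.18·5.5) / 0.801 = 2.462 mg/L.
26.6 L/s = 0.0266 m³/s.
After input C: C = (0.801·2.462 + 0.0266·7.2) / 0.8276 = 2.615 mg/L.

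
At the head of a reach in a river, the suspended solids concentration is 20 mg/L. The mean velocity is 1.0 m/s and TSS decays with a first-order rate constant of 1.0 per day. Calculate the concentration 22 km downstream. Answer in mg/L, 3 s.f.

Travel time t = 22 km / 1.0 m/s = 2.2e+04/1.0 = 2.2e+04 s = 0.2546 d.
First-order decay: C = 20·exp(−1.0·0.2546) = 20·0.7752 = 15.5 mg/L.

15.5 mg/L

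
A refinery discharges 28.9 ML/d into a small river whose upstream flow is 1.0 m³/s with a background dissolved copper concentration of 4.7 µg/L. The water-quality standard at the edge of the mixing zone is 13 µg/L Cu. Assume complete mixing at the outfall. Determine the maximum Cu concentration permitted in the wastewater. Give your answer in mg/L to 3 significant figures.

28.9 ML/d = 0.3345 m³/s.
4.7 µg/L = 0.0047 mg/L.
13 µg/L = 0.013 mg/L.
Mass balance: 0.013·1.334 = 0.3345·Cₑ + 1·0.0047.
Cₑ = (0.01735 − 0.0047) / 0.3345 = 0.03781 mg/L.

0.0378 mg/L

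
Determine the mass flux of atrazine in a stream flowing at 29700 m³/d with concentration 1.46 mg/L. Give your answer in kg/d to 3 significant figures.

43.4 kg/d

29700 m³/d = 0.3438 m³/s.
Mass flux = Q·C = 0.3438 m³/s × 1.46 g/m³ = 0.5019 g/s.
= 0.5019 g/s × 86.4 = 43.36 kg/d.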